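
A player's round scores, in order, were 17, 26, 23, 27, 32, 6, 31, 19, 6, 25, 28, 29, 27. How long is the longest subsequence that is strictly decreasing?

Negate each value so 'decreasing' becomes 'increasing', then run patience tails on the negated sequence:
-17 → extends → [-17]
-26 → replaces -17 → [-26]
-23 → extends → [-26, -23]
-27 → replaces -26 → [-27, -23]
-32 → replaces -27 → [-32, -23]
-6 → extends → [-32, -23, -6]
-31 → replaces -23 → [-32, -31, -6]
-19 → replaces -6 → [-32, -31, -19]
-6 → extends → [-32, -31, -19, -6]
-25 → replaces -19 → [-32, -31, -25, -6]
-28 → replaces -25 → [-32, -31, -28, -6]
-29 → replaces -28 → [-32, -31, -29, -6]
-27 → replaces -6 → [-32, -31, -29, -27]
Four tails, so the longest strictly decreasing subsequence of the original has length 4.

4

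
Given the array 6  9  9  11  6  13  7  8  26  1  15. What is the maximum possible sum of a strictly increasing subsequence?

65

Let S[i] be the best sum of a strictly increasing subsequence ending at i:
i:      1  2  3  4  5  6  7  8  9 10 11
a[i]:   6  9  9 11  6 13  7  8 26  1 15
S:      6 15 15 26  6 39 13 21 65  1 54
Maximum is 65 (e.g. 6 + 9 + 11 + 13 + 26).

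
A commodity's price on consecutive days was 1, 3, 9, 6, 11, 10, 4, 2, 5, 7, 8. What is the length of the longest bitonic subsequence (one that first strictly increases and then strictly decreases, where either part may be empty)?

inc[i] = longest strictly increasing subsequence ending at i; dec[i] = longest strictly decreasing subsequence starting at i:
i:      1  2  3  4  5  6  7  8  9 10 11
a[i]:   1  3  9  6 11 10  4  2  5  7  8
inc:    1  2  3  3  4  4  3  2  4  5  6
dec:    1  2  4  3  4  3  2  1  1  1  1
Best peak at i=5 (value 11): inc=4, dec=4, length 4+4−1 = 7.

7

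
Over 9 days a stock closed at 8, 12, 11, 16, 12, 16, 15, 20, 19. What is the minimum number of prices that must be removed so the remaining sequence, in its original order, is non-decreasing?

4

Fewest deletions = n − (longest non-decreasing subsequence).
i:      1  2  3  4  5  6  7  8  9
a[i]:   8 12 11 16 12 16 15 20 19
dp:     1  2  2  3  3  4  4  5  5
max dp = 5, so deletions = 9 − 5 = 4.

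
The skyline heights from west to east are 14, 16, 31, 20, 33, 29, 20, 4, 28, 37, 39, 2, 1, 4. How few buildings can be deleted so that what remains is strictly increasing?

8

Fewest deletions = n − (longest strictly increasing subsequence).
Patience tails:
14 → extends → [14]
16 → extends → [14, 16]
31 → extends → [14, 16, 31]
20 → replaces 31 → [14, 16, 20]
33 → extends → [14, 16, 20, 33]
29 → replaces 33 → [14, 16, 20, 29]
20 → already a tail → [14, 16, 20, 29]
4 → replaces 14 → [4, 16, 20, 29]
28 → replaces 29 → [4, 16, 20, 28]
37 → extends → [4, 16, 20, 28, 37]
39 → extends → [4, 16, 20, 28, 37, 39]
2 → replaces 4 → [2, 16, 20, 28, 37, 39]
1 → replaces 2 → [1, 16, 20, 28, 37, 39]
4 → replaces 16 → [1, 4, 20, 28, 37, 39]
Longest strictly increasing subsequence has length 6, so deletions = 14 − 6 = 8.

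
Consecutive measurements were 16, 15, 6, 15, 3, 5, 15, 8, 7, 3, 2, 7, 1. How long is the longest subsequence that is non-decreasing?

4

Track the smallest tail for each achievable length (allowing ties):
16 → extends → [16]
15 → replaces 16 → [15]
6 → replaces 15 → [6]
15 → extends → [6, 15]
3 → replaces 6 → [3, 15]
5 → replaces 15 → [3, 5]
15 → extends → [3, 5, 15]
8 → replaces 15 → [3, 5, 8]
7 → replaces 8 → [3, 5, 7]
3 → replaces 5 → [3, 3, 7]
2 → replaces 3 → [2, 3, 7]
7 → extends → [2, 3, 7, 7]
1 → replaces 2 → [1, 3, 7, 7]
Four tails, so the longest non-decreasing subsequence has length 4 (e.g. 3, 5, 7, 7).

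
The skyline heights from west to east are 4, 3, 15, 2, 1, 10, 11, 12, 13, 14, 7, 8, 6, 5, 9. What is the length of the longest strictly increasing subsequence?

Track the smallest tail for each achievable length (strict):
4 → extends → [4]
3 → replaces 4 → [3]
15 → extends → [3, 15]
2 → replaces 3 → [2, 15]
1 → replaces 2 → [1, 15]
10 → replaces 15 → [1, 10]
11 → extends → [1, 10, 11]
12 → extends → [1, 10, 11, 12]
13 → extends → [1, 10, 11, 12, 13]
14 → extends → [1, 10, 11, 12, 13, 14]
7 → replaces 10 → [1, 7, 11, 12, 13, 14]
8 → replaces 11 → [1, 7, 8, 12, 13, 14]
6 → replaces 7 → [1, 6, 8, 12, 13, 14]
5 → replaces 6 → [1, 5, 8, 12, 13, 14]
9 → replaces 12 → [1, 5, 8, 9, 13, 14]
Six tails, so the longest strictly increasing subsequence has length 6 (e.g. 4, 10, 11, 12, 13, 14).

6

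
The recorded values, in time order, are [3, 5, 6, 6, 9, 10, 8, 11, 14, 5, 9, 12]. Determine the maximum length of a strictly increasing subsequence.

Let dp[i] be the length of the longest such subsequence ending at index i:
i:      1  2  3  4  5  6  7  8  9 10 11 12
a[i]:   3  5  6  6  9 10  8 11 14  5  9 12
dp:     1  2  3  3  4  5  4  6  7  2  5  7
Maximum dp value is 7.

7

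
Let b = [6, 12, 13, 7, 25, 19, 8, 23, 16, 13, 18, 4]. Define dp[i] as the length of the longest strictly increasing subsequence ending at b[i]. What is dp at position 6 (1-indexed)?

dp[i] = 1 + max{dp[j] : j<i, b[j]<b[i]} (or 1 if no such j):
i:      1  2  3  4  5  6  7  8  9 10 11 12
b[i]:   6 12 13  7 25 19  8 23 16 13 18  4
dp:     1  2  3  2  4  4  3  5  4  4  5  1
At index 6 the value is 4.

4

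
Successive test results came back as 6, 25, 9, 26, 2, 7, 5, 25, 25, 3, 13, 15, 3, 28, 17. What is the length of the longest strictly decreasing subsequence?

5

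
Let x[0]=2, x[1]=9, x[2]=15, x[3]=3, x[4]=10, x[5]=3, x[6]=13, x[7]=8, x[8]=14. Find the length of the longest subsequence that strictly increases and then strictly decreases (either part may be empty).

inc[i] = longest strictly increasing subsequence ending at i; dec[i] = longest strictly decreasing subsequence starting at i:
i:      0  1  2  3  4  5  6  7  8
x[i]:   2  9 15  3 10  3 13  8 14
inc:    1  2  3  2  3  2  4  3  5
dec:    1  2  3  1  2  1  2  1  1
Best peak at i=2 (value 15): inc=3, dec=3, length 3+3−1 = 5.

5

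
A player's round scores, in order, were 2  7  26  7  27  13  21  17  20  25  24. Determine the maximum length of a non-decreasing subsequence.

7

Let dp[i] be the length of the longest such subsequence ending at index i:
i:      1  2  3  4  5  6  7  8  9 10 11
a[i]:   2  7 26  7 27 13 21 17 20 25 24
dp:     1  2  3  3  4  4  5  5  6  7  7
Maximum dp value is 7.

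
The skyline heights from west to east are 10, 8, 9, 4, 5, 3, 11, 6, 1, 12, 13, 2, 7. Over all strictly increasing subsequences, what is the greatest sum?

Let S[i] be the best sum of a strictly increasing subsequence ending at i:
i:      1  2  3  4  5  6  7  8  9 10 11 12 13
a[i]:  10  8  9  4  5  3 11  6  1 12 13  2  7
S:     10  8 17  4  9  3 28 15  1 40 53  3 22
Maximum is 53 (e.g. 8 + 9 + 11 + 12 + 13).

53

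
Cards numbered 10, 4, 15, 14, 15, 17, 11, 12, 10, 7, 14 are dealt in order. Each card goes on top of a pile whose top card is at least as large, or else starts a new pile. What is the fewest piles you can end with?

4

The minimum number of non-increasing subsequences covering a sequence equals the length of its longest strictly increasing subsequence.
LIS length is 4 (e.g. 10, 14, 15, 17), so 4 piles are needed.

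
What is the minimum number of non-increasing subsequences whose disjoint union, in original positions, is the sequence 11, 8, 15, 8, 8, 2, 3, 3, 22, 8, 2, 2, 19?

4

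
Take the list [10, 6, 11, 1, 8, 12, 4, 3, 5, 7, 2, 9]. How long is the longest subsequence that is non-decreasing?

5

Track the smallest tail for each achievable length (allowing ties):
10 → extends → [10]
6 → replaces 10 → [6]
11 → extends → [6, 11]
1 → replaces 6 → [1, 11]
8 → replaces 11 → [1, 8]
12 → extends → [1, 8, 12]
4 → replaces 8 → [1, 4, 12]
3 → replaces 4 → [1, 3, 12]
5 → replaces 12 → [1, 3, 5]
7 → extends → [1, 3, 5, 7]
2 → replaces 3 → [1, 2, 5, 7]
9 → extends → [1, 2, 5, 7, 9]
Five tails, so the longest non-decreasing subsequence has length 5 (e.g. 1, 4, 5, 7, 9).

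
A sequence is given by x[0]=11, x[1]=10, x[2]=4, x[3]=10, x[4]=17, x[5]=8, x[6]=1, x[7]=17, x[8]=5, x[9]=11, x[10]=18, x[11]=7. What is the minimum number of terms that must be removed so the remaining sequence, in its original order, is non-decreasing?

Fewest deletions = n − (longest non-decreasing subsequence).
i:      0  1  2  3  4  5  6  7  8  9 10 11
x[i]:  11 10  4 10 17  8  1 17  5 11 18  7
dp:     1  1  1  2  3  2  1  4  2  3  5  3
max dp = 5, so deletions = 12 − 5 = 7.

7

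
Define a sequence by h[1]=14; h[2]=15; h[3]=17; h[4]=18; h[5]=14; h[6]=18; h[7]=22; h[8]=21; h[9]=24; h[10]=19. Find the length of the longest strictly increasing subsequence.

6

Track the smallest tail for each achievable length (strict):
14 → extends → [14]
15 → extends → [14, 15]
17 → extends → [14, 15, 17]
18 → extends → [14, 15, 17, 18]
14 → already a tail → [14, 15, 17, 18]
18 → already a tail → [14, 15, 17, 18]
22 → extends → [14, 15, 17, 18, 22]
21 → replaces 22 → [14, 15, 17, 18, 21]
24 → extends → [14, 15, 17, 18, 21, 24]
19 → replaces 21 → [14, 15, 17, 18, 19, 24]
Six tails, so the longest strictly increasing subsequence has length 6 (e.g. 14, 15, 17, 18, 22, 24).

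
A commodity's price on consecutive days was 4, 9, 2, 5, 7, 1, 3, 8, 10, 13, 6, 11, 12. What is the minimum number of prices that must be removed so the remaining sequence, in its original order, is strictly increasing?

Fewest deletions = n − (longest strictly increasing subsequence).
i:      1  2  3  4  5  6  7  8  9 10 11 12 13
a[i]:   4  9  2  5  7  1  3  8 10 13  6 11 12
dp:     1  2  1  2  3  1  2  4  5  6  3  6  7
max dp = 7, so deletions = 13 − 7 = 6.

6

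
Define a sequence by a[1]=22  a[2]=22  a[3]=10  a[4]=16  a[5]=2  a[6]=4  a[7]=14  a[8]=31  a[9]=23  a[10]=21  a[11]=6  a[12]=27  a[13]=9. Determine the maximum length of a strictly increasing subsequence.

5

Let dp[i] be the length of the longest such subsequence ending at index i:
i:      1  2  3  4  5  6  7  8  9 10 11 12 13
a[i]:  22 22 10 16  2  4 14 31 23 21  6 27  9
dp:     1  1  1  2  1  2  3  4  4  4  3  5  4
Maximum dp value is 5.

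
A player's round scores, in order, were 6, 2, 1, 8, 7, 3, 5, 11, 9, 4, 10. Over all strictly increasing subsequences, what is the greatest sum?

Let S[i] be the best sum of a strictly increasing subsequence ending at i:
i:      1  2  3  4  5  6  7  8  9 10 11
a[i]:   6  2  1  8  7  3  5 11  9  4 10
S:      6  2  1 14 13  5 10 25 23  9 33
Maximum is 33 (e.g. 6 + 8 + 9 + 10).

33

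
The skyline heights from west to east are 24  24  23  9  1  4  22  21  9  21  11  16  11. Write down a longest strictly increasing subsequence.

Patience tails give the LIS length; then backtrack through the dp parents:
24 → extends → [24]
24 → already a tail → [24]
23 → replaces 24 → [23]
9 → replaces 23 → [9]
1 → replaces 9 → [1]
4 → extends → [1, 4]
22 → extends → [1, 4, 22]
21 → replaces 22 → [1, 4, 21]
9 → replaces 21 → [1, 4, 9]
21 → extends → [1, 4, 9, 21]
11 → replaces 21 → [1, 4, 9, 11]
16 → extends → [1, 4, 9, 11, 16]
11 → already a tail → [1, 4, 9, 11, 16]
Length 5; one witness is 1, 4, 9, 11, 16.

1, 4, 9, 11, 16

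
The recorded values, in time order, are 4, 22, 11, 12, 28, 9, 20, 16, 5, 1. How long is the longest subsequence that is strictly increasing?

4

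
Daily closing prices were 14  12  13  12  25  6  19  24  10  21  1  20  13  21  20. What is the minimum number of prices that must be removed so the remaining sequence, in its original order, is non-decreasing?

10

Fewest deletions = n − (longest non-decreasing subsequence).
Patience tails:
14 → extends → [14]
12 → replaces 14 → [12]
13 → extends → [12, 13]
12 → replaces 13 → [12, 12]
25 → extends → [12, 12, 25]
6 → replaces 12 → [6, 12, 25]
19 → replaces 25 → [6, 12, 19]
24 → extends → [6, 12, 19, 24]
10 → replaces 12 → [6, 10, 19, 24]
21 → replaces 24 → [6, 10, 19, 21]
1 → replaces 6 → [1, 10, 19, 21]
20 → replaces 21 → [1, 10, 19, 20]
13 → replaces 19 → [1, 10, 13, 20]
21 → extends → [1, 10, 13, 20, 21]
20 → replaces 21 → [1, 10, 13, 20, 20]
Longest non-decreasing subsequence has length 5, so deletions = 15 − 5 = 10.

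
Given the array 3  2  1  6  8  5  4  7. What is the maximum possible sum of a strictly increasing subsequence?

Let S[i] be the best sum of a strictly increasing subsequence ending at i:
i:      1  2  3  4  5  6  7  8
a[i]:   3  2  1  6  8  5  4  7
S:      3  2  1  9 17  8  7 16
Maximum is 17 (e.g. 3 + 6 + 8).

17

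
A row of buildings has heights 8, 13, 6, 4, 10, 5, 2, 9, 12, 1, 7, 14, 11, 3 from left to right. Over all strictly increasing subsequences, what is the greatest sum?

44

Let S[i] be the best sum of a strictly increasing subsequence ending at i:
i:      1  2  3  4  5  6  7  8  9 10 11 12 13 14
a[i]:   8 13  6  4 10  5  2  9 12  1  7 14 11  3
S:      8 21  6  4 18  9  2 18 30  1 16 44 29  5
Maximum is 44 (e.g. 4 + 5 + 9 + 12 + 14).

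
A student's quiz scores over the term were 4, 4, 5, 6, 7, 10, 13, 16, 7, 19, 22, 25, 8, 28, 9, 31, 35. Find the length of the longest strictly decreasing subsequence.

Negate each value so 'decreasing' becomes 'increasing', then run patience tails on the negated sequence:
-4 → extends → [-4]
-4 → already a tail → [-4]
-5 → replaces -4 → [-5]
-6 → replaces -5 → [-6]
-7 → replaces -6 → [-7]
-10 → replaces -7 → [-10]
-13 → replaces -10 → [-13]
-16 → replaces -13 → [-16]
-7 → extends → [-16, -7]
-19 → replaces -16 → [-19, -7]
-22 → replaces -19 → [-22, -7]
-25 → replaces -22 → [-25, -7]
-8 → replaces -7 → [-25, -8]
-28 → replaces -25 → [-28, -8]
-9 → replaces -8 → [-28, -9]
-31 → replaces -28 → [-31, -9]
-35 → replaces -31 → [-35, -9]
Two tails, so the longest strictly decreasing subsequence of the original has length 2.

2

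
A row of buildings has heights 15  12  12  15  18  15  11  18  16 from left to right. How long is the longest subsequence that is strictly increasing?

Track the smallest tail for each achievable length (strict):
15 → extends → [15]
12 → replaces 15 → [12]
12 → already a tail → [12]
15 → extends → [12, 15]
18 → extends → [12, 15, 18]
15 → already a tail → [12, 15, 18]
11 → replaces 12 → [11, 15, 18]
18 → already a tail → [11, 15, 18]
16 → replaces 18 → [11, 15, 16]
Three tails, so the longest strictly increasing subsequence has length 3 (e.g. 12, 15, 18).

3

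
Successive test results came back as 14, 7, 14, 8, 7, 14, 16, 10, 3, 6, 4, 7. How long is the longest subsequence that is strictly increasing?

Let dp[i] be the length of the longest such subsequence ending at index i:
i:      1  2  3  4  5  6  7  8  9 10 11 12
a[i]:  14  7 14  8  7 14 16 10  3  6  4  7
dp:     1  1  2  2  1  3  4  3  1  2  2  3
Maximum dp value is 4.

4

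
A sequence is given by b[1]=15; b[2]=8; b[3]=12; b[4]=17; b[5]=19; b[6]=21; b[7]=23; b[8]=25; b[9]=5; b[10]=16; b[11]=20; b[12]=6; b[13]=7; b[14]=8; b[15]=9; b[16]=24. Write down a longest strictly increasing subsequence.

8, 12, 17, 19, 21, 23, 25

Patience tails give the LIS length; then backtrack through the dp parents:
15 → extends → [15]
8 → replaces 15 → [8]
12 → extends → [8, 12]
17 → extends → [8, 12, 17]
19 → extends → [8, 12, 17, 19]
21 → extends → [8, 12, 17, 19, 21]
23 → extends → [8, 12, 17, 19, 21, 23]
25 → extends → [8, 12, 17, 19, 21, 23, 25]
5 → replaces 8 → [5, 12, 17, 19, 21, 23, 25]
16 → replaces 17 → [5, 12, 16, 19, 21, 23, 25]
20 → replaces 21 → [5, 12, 16, 19, 20, 23, 25]
6 → replaces 12 → [5, 6, 16, 19, 20, 23, 25]
7 → replaces 16 → [5, 6, 7, 19, 20, 23, 25]
8 → replaces 19 → [5, 6, 7, 8, 20, 23, 25]
9 → replaces 20 → [5, 6, 7, 8, 9, 23, 25]
24 → replaces 25 → [5, 6, 7, 8, 9, 23, 24]
Length 7; one witness is 8, 12, 17, 19, 21, 23, 25.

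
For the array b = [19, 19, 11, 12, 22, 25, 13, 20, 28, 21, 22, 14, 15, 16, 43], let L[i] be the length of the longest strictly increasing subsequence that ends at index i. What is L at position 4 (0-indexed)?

dp[i] = 1 + max{dp[j] : j<i, b[j]<b[i]} (or 1 if no such j):
i:      0  1  2  3  4  5  6  7  8  9 10 11 12 13 14
b[i]:  19 19 11 12 22 25 13 20 28 21 22 14 15 16 43
dp:     1  1  1  2  3  4  3  4  5  5  6  4  5  6  7
At index 4 the value is 3.

3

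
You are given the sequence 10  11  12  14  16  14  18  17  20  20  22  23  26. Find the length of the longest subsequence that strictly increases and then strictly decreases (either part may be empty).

10

inc[i] = longest strictly increasing subsequence ending at i; dec[i] = longest strictly decreasing subsequence starting at i:
i:      1  2  3  4  5  6  7  8  9 10 11 12 13
a[i]:  10 11 12 14 16 14 18 17 20 20 22 23 26
inc:    1  2  3  4  5  4  6  6  7  7  8  9 10
dec:    1  1  1  1  2  1  2  1  1  1  1  1  1
Best peak at i=13 (value 26): inc=10, dec=1, length 10+1−1 = 10.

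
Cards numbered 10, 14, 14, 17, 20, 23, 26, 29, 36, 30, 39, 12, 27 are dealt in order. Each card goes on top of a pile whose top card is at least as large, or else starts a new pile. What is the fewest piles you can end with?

9

Place each on the leftmost legal pile:
10 → new pile 1 (tops now [10])
14 → new pile 2 (tops now [10, 14])
14 → pile 2 (tops now [10, 14])
17 → new pile 3 (tops now [10, 14, 17])
20 → new pile 4 (tops now [10, 14, 17, 20])
23 → new pile 5 (tops now [10, 14, 17, 20, 23])
26 → new pile 6 (tops now [10, 14, 17, 20, 23, 26])
29 → new pile 7 (tops now [10, 14, 17, 20, 23, 26, 29])
36 → new pile 8 (tops now [10, 14, 17, 20, 23, 26, 29, 36])
30 → pile 8 (tops now [10, 14, 17, 20, 23, 26, 29, 30])
39 → new pile 9 (tops now [10, 14, 17, 20, 23, 26, 29, 30, 39])
12 → pile 2 (tops now [10, 12, 17, 20, 23, 26, 29, 30, 39])
27 → pile 7 (tops now [10, 12, 17, 20, 23, 26, 27, 30, 39])
Nine piles.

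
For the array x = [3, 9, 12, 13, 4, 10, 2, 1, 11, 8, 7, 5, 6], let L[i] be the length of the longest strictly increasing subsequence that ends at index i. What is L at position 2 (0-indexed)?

3

dp[i] = 1 + max{dp[j] : j<i, x[j]<x[i]} (or 1 if no such j):
i:      0  1  2  3  4  5  6  7  8  9 10 11 12
x[i]:   3  9 12 13  4 10  2  1 11  8  7  5  6
dp:     1  2  3  4  2  3  1  1  4  3  3  3  4
At index 2 the value is 3.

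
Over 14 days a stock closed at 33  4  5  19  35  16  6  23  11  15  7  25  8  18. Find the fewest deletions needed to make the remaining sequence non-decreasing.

8

Fewest deletions = n − (longest non-decreasing subsequence).
i:      1  2  3  4  5  6  7  8  9 10 11 12 13 14
a[i]:  33  4  5 19 35 16  6 23 11 15  7 25  8 18
dp:     1  1  2  3  4  3  3  4  4  5  4  6  5  6
max dp = 6, so deletions = 14 − 6 = 8.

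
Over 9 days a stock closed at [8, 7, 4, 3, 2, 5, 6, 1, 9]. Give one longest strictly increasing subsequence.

Patience tails give the LIS length; then backtrack through the dp parents:
8 → extends → [8]
7 → replaces 8 → [7]
4 → replaces 7 → [4]
3 → replaces 4 → [3]
2 → replaces 3 → [2]
5 → extends → [2, 5]
6 → extends → [2, 5, 6]
1 → replaces 2 → [1, 5, 6]
9 → extends → [1, 5, 6, 9]
Length 4; one witness is 4, 5, 6, 9.

4, 5, 6, 9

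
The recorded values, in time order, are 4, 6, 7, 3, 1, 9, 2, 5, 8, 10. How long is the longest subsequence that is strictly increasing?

5

Track the smallest tail for each achievable length (strict):
4 → extends → [4]
6 → extends → [4, 6]
7 → extends → [4, 6, 7]
3 → replaces 4 → [3, 6, 7]
1 → replaces 3 → [1, 6, 7]
9 → extends → [1, 6, 7, 9]
2 → replaces 6 → [1, 2, 7, 9]
5 → replaces 7 → [1, 2, 5, 9]
8 → replaces 9 → [1, 2, 5, 8]
10 → extends → [1, 2, 5, 8, 10]
Five tails, so the longest strictly increasing subsequence has length 5 (e.g. 4, 6, 7, 9, 10).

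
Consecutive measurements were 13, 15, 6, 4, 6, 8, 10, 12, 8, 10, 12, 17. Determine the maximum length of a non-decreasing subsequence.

7

Track the smallest tail for each achievable length (allowing ties):
13 → extends → [13]
15 → extends → [13, 15]
6 → replaces 13 → [6, 15]
4 → replaces 6 → [4, 15]
6 → replaces 15 → [4, 6]
8 → extends → [4, 6, 8]
10 → extends → [4, 6, 8, 10]
12 → extends → [4, 6, 8, 10, 12]
8 → replaces 10 → [4, 6, 8, 8, 12]
10 → replaces 12 → [4, 6, 8, 8, 10]
12 → extends → [4, 6, 8, 8, 10, 12]
17 → extends → [4, 6, 8, 8, 10, 12, 17]
Seven tails, so the longest non-decreasing subsequence has length 7 (e.g. 6, 6, 8, 10, 12, 12, 17).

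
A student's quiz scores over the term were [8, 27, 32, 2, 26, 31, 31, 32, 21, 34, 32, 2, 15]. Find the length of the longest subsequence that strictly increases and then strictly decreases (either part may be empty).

7

inc[i] = longest strictly increasing subsequence ending at i; dec[i] = longest strictly decreasing subsequence starting at i:
i:      1  2  3  4  5  6  7  8  9 10 11 12 13
a[i]:   8 27 32  2 26 31 31 32 21 34 32  2 15
inc:    1  2  3  1  2  3  3  4  2  5  4  1  2
dec:    2  4  4  1  3  3  3  3  2  3  2  1  1
Best peak at i=10 (value 34): inc=5, dec=3, length 5+3−1 = 7.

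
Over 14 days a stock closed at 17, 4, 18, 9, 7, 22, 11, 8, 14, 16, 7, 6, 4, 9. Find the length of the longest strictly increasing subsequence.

5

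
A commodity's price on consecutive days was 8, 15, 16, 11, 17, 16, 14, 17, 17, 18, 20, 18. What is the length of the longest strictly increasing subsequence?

Track the smallest tail for each achievable length (strict):
8 → extends → [8]
15 → extends → [8, 15]
16 → extends → [8, 15, 16]
11 → replaces 15 → [8, 11, 16]
17 → extends → [8, 11, 16, 17]
16 → already a tail → [8, 11, 16, 17]
14 → replaces 16 → [8, 11, 14, 17]
17 → already a tail → [8, 11, 14, 17]
17 → already a tail → [8, 11, 14, 17]
18 → extends → [8, 11, 14, 17, 18]
20 → extends → [8, 11, 14, 17, 18, 20]
18 → already a tail → [8, 11, 14, 17, 18, 20]
Six tails, so the longest strictly increasing subsequence has length 6 (e.g. 8, 15, 16, 17, 18, 20).

6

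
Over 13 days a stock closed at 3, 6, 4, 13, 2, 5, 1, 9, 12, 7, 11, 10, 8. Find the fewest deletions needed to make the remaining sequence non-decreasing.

8

Fewest deletions = n − (longest non-decreasing subsequence).
Patience tails:
3 → extends → [3]
6 → extends → [3, 6]
4 → replaces 6 → [3, 4]
13 → extends → [3, 4, 13]
2 → replaces 3 → [2, 4, 13]
5 → replaces 13 → [2, 4, 5]
1 → replaces 2 → [1, 4, 5]
9 → extends → [1, 4, 5, 9]
12 → extends → [1, 4, 5, 9, 12]
7 → replaces 9 → [1, 4, 5, 7, 12]
11 → replaces 12 → [1, 4, 5, 7, 11]
10 → replaces 11 → [1, 4, 5, 7, 10]
8 → replaces 10 → [1, 4, 5, 7, 8]
Longest non-decreasing subsequence has length 5, so deletions = 13 − 5 = 8.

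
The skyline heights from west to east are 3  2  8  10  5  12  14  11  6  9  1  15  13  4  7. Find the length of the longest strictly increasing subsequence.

6

Let dp[i] be the length of the longest such subsequence ending at index i:
i:      1  2  3  4  5  6  7  8  9 10 11 12 13 14 15
a[i]:   3  2  8 10  5 12 14 11  6  9  1 15 13  4  7
dp:     1  1  2  3  2  4  5  4  3  4  1  6  5  2  4
Maximum dp value is 6.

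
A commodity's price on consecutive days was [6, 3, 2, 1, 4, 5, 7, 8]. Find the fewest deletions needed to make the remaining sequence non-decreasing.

Fewest deletions = n − (longest non-decreasing subsequence).
Patience tails:
6 → extends → [6]
3 → replaces 6 → [3]
2 → replaces 3 → [2]
1 → replaces 2 → [1]
4 → extends → [1, 4]
5 → extends → [1, 4, 5]
7 → extends → [1, 4, 5, 7]
8 → extends → [1, 4, 5, 7, 8]
Longest non-decreasing subsequence has length 5, so deletions = 8 − 5 = 3.

3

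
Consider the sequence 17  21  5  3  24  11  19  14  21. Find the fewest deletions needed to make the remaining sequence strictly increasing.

5

Fewest deletions = n − (longest strictly increasing subsequence).
Patience tails:
17 → extends → [17]
21 → extends → [17, 21]
5 → replaces 17 → [5, 21]
3 → replaces 5 → [3, 21]
24 → extends → [3, 21, 24]
11 → replaces 21 → [3, 11, 24]
19 → replaces 24 → [3, 11, 19]
14 → replaces 19 → [3, 11, 14]
21 → extends → [3, 11, 14, 21]
Longest strictly increasing subsequence has length 4, so deletions = 9 − 4 = 5.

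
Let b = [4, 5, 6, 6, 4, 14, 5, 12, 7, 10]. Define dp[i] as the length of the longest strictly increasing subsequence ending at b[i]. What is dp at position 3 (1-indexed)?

dp[i] = 1 + max{dp[j] : j<i, b[j]<b[i]} (or 1 if no such j):
i:      1  2  3  4  5  6  7  8  9 10
b[i]:   4  5  6  6  4 14  5 12  7 10
dp:     1  2  3  3  1  4  2  4  4  5
At index 3 the value is 3.

3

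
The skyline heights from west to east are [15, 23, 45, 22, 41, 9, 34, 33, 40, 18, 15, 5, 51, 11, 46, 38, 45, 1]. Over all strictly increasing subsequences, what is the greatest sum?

Let S[i] be the best sum of a strictly increasing subsequence ending at i:
i:       1   2   3   4   5   6   7   8   9  10  11  12  13  14  15  16  17  18
a[i]:   15  23  45  22  41   9  34  33  40  18  15   5  51  11  46  38  45   1
S:      15  38  83  37  79   9  72  71 112  33  24   5 163  20 158 110 157   1
Maximum is 163 (e.g. 15 + 23 + 34 + 40 + 51).

163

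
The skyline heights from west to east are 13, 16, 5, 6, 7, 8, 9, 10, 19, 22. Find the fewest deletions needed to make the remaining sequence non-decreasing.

2

Fewest deletions = n − (longest non-decreasing subsequence).
i:      1  2  3  4  5  6  7  8  9 10
a[i]:  13 16  5  6  7  8  9 10 19 22
dp:     1  2  1  2  3  4  5  6  7  8
max dp = 8, so deletions = 10 − 8 = 2.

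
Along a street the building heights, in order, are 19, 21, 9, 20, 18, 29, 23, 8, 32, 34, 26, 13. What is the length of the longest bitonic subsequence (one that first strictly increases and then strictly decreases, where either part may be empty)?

7

inc[i] = longest strictly increasing subsequence ending at i; dec[i] = longest strictly decreasing subsequence starting at i:
i:      1  2  3  4  5  6  7  8  9 10 11 12
a[i]:  19 21  9 20 18 29 23  8 32 34 26 13
inc:    1  2  1  2  2  3  3  1  4  5  4  2
dec:    3  4  2  3  2  3  2  1  3  3  2  1
Best peak at i=10 (value 34): inc=5, dec=3, length 5+3−1 = 7.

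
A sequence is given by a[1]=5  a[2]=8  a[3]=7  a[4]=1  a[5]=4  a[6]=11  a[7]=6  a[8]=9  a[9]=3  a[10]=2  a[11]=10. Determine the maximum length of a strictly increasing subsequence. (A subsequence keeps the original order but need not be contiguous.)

5

Track the smallest tail for each achievable length (strict):
5 → extends → [5]
8 → extends → [5, 8]
7 → replaces 8 → [5, 7]
1 → replaces 5 → [1, 7]
4 → replaces 7 → [1, 4]
11 → extends → [1, 4, 11]
6 → replaces 11 → [1, 4, 6]
9 → extends → [1, 4, 6, 9]
3 → replaces 4 → [1, 3, 6, 9]
2 → replaces 3 → [1, 2, 6, 9]
10 → extends → [1, 2, 6, 9, 10]
Five tails, so the longest strictly increasing subsequence has length 5 (e.g. 1, 4, 6, 9, 10).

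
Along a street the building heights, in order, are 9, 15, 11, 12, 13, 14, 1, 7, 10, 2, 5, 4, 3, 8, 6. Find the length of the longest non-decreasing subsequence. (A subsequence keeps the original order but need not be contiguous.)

Track the smallest tail for each achievable length (allowing ties):
9 → extends → [9]
15 → extends → [9, 15]
11 → replaces 15 → [9, 11]
12 → extends → [9, 11, 12]
13 → extends → [9, 11, 12, 13]
14 → extends → [9, 11, 12, 13, 14]
1 → replaces 9 → [1, 11, 12, 13, 14]
7 → replaces 11 → [1, 7, 12, 13, 14]
10 → replaces 12 → [1, 7, 10, 13, 14]
2 → replaces 7 → [1, 2, 10, 13, 14]
5 → replaces 10 → [1, 2, 5, 13, 14]
4 → replaces 5 → [1, 2, 4, 13, 14]
3 → replaces 4 → [1, 2, 3, 13, 14]
8 → replaces 13 → [1, 2, 3, 8, 14]
6 → replaces 8 → [1, 2, 3, 6, 14]
Five tails, so the longest non-decreasing subsequence has length 5 (e.g. 9, 11, 12, 13, 14).

5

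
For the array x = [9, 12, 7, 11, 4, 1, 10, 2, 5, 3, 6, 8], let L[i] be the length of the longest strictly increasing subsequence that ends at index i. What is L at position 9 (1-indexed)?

3

dp[i] = 1 + max{dp[j] : j<i, x[j]<x[i]} (or 1 if no such j):
i:      1  2  3  4  5  6  7  8  9 10 11 12
x[i]:   9 12  7 11  4  1 10  2  5  3  6  8
dp:     1  2  1  2  1  1  2  2  3  3  4  5
At index 9 the value is 3.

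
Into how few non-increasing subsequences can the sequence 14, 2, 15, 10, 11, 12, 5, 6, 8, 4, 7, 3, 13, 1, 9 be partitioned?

Place each on the leftmost legal pile:
14 → new pile 1 (tops now [14])
2 → pile 1 (tops now [2])
15 → new pile 2 (tops now [2, 15])
10 → pile 2 (tops now [2, 10])
11 → new pile 3 (tops now [2, 10, 11])
12 → new pile 4 (tops now [2, 10, 11, 12])
5 → pile 2 (tops now [2, 5, 11, 12])
6 → pile 3 (tops now [2, 5, 6, 12])
8 → pile 4 (tops now [2, 5, 6, 8])
4 → pile 2 (tops now [2, 4, 6, 8])
7 → pile 4 (tops now [2, 4, 6, 7])
3 → pile 2 (tops now [2, 3, 6, 7])
13 → new pile 5 (tops now [2, 3, 6, 7, 13])
1 → pile 1 (tops now [1, 3, 6, 7, 13])
9 → pile 5 (tops now [1, 3, 6, 7, 9])
Five piles.

5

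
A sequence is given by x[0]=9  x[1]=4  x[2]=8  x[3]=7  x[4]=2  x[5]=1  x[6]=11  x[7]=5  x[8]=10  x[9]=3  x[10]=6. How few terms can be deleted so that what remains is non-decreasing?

8

Fewest deletions = n − (longest non-decreasing subsequence).
i:      0  1  2  3  4  5  6  7  8  9 10
x[i]:   9  4  8  7  2  1 11  5 10  3  6
dp:     1  1  2  2  1  1  3  2  3  2  3
max dp = 3, so deletions = 11 − 3 = 8.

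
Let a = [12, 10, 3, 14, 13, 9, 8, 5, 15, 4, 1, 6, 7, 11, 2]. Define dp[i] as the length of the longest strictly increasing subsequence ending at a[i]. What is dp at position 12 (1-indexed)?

3

dp[i] = 1 + max{dp[j] : j<i, a[j]<a[i]} (or 1 if no such j):
i:      1  2  3  4  5  6  7  8  9 10 11 12 13 14 15
a[i]:  12 10  3 14 13  9  8  5 15  4  1  6  7 11  2
dp:     1  1  1  2  2  2  2  2  3  2  1  3  4  5  2
At index 12 the value is 3.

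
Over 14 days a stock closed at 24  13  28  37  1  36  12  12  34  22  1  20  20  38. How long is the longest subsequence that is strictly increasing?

4

Let dp[i] be the length of the longest such subsequence ending at index i:
i:      1  2  3  4  5  6  7  8  9 10 11 12 13 14
a[i]:  24 13 28 37  1 36 12 12 34 22  1 20 20 38
dp:     1  1  2  3  1  3  2  2  3  3  1  3  3  4
Maximum dp value is 4.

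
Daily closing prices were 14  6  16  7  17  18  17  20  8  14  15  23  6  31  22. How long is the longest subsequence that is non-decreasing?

7

Track the smallest tail for each achievable length (allowing ties):
14 → extends → [14]
6 → replaces 14 → [6]
16 → extends → [6, 16]
7 → replaces 16 → [6, 7]
17 → extends → [6, 7, 17]
18 → extends → [6, 7, 17, 18]
17 → replaces 18 → [6, 7, 17, 17]
20 → extends → [6, 7, 17, 17, 20]
8 → replaces 17 → [6, 7, 8, 17, 20]
14 → replaces 17 → [6, 7, 8, 14, 20]
15 → replaces 20 → [6, 7, 8, 14, 15]
23 → extends → [6, 7, 8, 14, 15, 23]
6 → replaces 7 → [6, 6, 8, 14, 15, 23]
31 → extends → [6, 6, 8, 14, 15, 23, 31]
22 → replaces 23 → [6, 6, 8, 14, 15, 22, 31]
Seven tails, so the longest non-decreasing subsequence has length 7 (e.g. 14, 16, 17, 18, 20, 23, 31).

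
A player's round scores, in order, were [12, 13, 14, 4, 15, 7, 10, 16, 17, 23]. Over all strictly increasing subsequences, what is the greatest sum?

Let S[i] be the best sum of a strictly increasing subsequence ending at i:
i:       1   2   3   4   5   6   7   8   9  10
a[i]:   12  13  14   4  15   7  10  16  17  23
S:      12  25  39   4  54  11  21  70  87 110
Maximum is 110 (e.g. 12 + 13 + 14 + 15 + 16 + 17 + 23).

110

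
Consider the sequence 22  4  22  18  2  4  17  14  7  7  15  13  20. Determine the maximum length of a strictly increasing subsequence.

5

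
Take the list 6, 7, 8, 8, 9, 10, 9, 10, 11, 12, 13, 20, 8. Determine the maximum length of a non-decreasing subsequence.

Let dp[i] be the length of the longest such subsequence ending at index i:
i:      1  2  3  4  5  6  7  8  9 10 11 12 13
a[i]:   6  7  8  8  9 10  9 10 11 12 13 20  8
dp:     1  2  3  4  5  6  6  7  8  9 10 11  5
Maximum dp value is 11.

11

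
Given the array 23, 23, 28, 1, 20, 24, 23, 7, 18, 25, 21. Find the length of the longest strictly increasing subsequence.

Track the smallest tail for each achievable length (strict):
23 → extends → [23]
23 → already a tail → [23]
28 → extends → [23, 28]
1 → replaces 23 → [1, 28]
20 → replaces 28 → [1, 20]
24 → extends → [1, 20, 24]
23 → replaces 24 → [1, 20, 23]
7 → replaces 20 → [1, 7, 23]
18 → replaces 23 → [1, 7, 18]
25 → extends → [1, 7, 18, 25]
21 → replaces 25 → [1, 7, 18, 21]
Four tails, so the longest strictly increasing subsequence has length 4 (e.g. 1, 20, 24, 25).

4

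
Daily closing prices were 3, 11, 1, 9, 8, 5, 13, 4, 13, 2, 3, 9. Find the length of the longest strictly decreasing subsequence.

Let dp[i] be the longest strictly decreasing subsequence ending at i:
i:      1  2  3  4  5  6  7  8  9 10 11 12
a[i]:   3 11  1  9  8  5 13  4 13  2  3  9
dp:     1  1  2  2  3  4  1  5  1  6  6  2
Maximum is 6.

6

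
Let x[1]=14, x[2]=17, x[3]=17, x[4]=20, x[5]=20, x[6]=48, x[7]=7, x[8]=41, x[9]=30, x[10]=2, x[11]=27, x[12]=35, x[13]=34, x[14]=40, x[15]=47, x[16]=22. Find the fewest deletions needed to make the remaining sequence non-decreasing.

Fewest deletions = n − (longest non-decreasing subsequence).
i:      1  2  3  4  5  6  7  8  9 10 11 12 13 14 15 16
x[i]:  14 17 17 20 20 48  7 41 30  2 27 35 34 40 47 22
dp:     1  2  3  4  5  6  1  6  6  1  6  7  7  8  9  6
max dp = 9, so deletions = 16 − 9 = 7.

7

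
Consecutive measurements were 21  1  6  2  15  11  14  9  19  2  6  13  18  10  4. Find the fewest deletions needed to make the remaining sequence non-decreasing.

Fewest deletions = n − (longest non-decreasing subsequence).
Patience tails:
21 → extends → [21]
1 → replaces 21 → [1]
6 → extends → [1, 6]
2 → replaces 6 → [1, 2]
15 → extends → [1, 2, 15]
11 → replaces 15 → [1, 2, 11]
14 → extends → [1, 2, 11, 14]
9 → replaces 11 → [1, 2, 9, 14]
19 → extends → [1, 2, 9, 14, 19]
2 → replaces 9 → [1, 2, 2, 14, 19]
6 → replaces 14 → [1, 2, 2, 6, 19]
13 → replaces 19 → [1, 2, 2, 6, 13]
18 → extends → [1, 2, 2, 6, 13, 18]
10 → replaces 13 → [1, 2, 2, 6, 10, 18]
4 → replaces 6 → [1, 2, 2, 4, 10, 18]
Longest non-decreasing subsequence has length 6, so deletions = 15 − 6 = 9.

9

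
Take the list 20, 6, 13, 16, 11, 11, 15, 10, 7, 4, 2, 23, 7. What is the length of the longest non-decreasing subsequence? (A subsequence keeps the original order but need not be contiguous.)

Track the smallest tail for each achievable length (allowing ties):
20 → extends → [20]
6 → replaces 20 → [6]
13 → extends → [6, 13]
16 → extends → [6, 13, 16]
11 → replaces 13 → [6, 11, 16]
11 → replaces 16 → [6, 11, 11]
15 → extends → [6, 11, 11, 15]
10 → replaces 11 → [6, 10, 11, 15]
7 → replaces 10 → [6, 7, 11, 15]
4 → replaces 6 → [4, 7, 11, 15]
2 → replaces 4 → [2, 7, 11, 15]
23 → extends → [2, 7, 11, 15, 23]
7 → replaces 11 → [2, 7, 7, 15, 23]
Five tails, so the longest non-decreasing subsequence has length 5 (e.g. 6, 11, 11, 15, 23).

5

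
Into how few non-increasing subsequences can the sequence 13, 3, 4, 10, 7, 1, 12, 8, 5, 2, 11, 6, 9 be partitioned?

Place each on the leftmost legal pile:
13 → new pile 1 (tops now [13])
3 → pile 1 (tops now [3])
4 → new pile 2 (tops now [3, 4])
10 → new pile 3 (tops now [3, 4, 10])
7 → pile 3 (tops now [3, 4, 7])
1 → pile 1 (tops now [1, 4, 7])
12 → new pile 4 (tops now [1, 4, 7, 12])
8 → pile 4 (tops now [1, 4, 7, 8])
5 → pile 3 (tops now [1, 4, 5, 8])
2 → pile 2 (tops now [1, 2, 5, 8])
11 → new pile 5 (tops now [1, 2, 5, 8, 11])
6 → pile 4 (tops now [1, 2, 5, 6, 11])
9 → pile 5 (tops now [1, 2, 5, 6, 9])
Five piles.

5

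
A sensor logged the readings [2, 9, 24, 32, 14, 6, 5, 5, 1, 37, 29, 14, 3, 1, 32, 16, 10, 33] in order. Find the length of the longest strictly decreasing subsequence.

Negate each value so 'decreasing' becomes 'increasing', then run patience tails on the negated sequence:
-2 → extends → [-2]
-9 → replaces -2 → [-9]
-24 → replaces -9 → [-24]
-32 → replaces -24 → [-32]
-14 → extends → [-32, -14]
-6 → extends → [-32, -14, -6]
-5 → extends → [-32, -14, -6, -5]
-5 → already a tail → [-32, -14, -6, -5]
-1 → extends → [-32, -14, -6, -5, -1]
-37 → replaces -32 → [-37, -14, -6, -5, -1]
-29 → replaces -14 → [-37, -29, -6, -5, -1]
-14 → replaces -6 → [-37, -29, -14, -5, -1]
-3 → replaces -1 → [-37, -29, -14, -5, -3]
-1 → extends → [-37, -29, -14, -5, -3, -1]
-32 → replaces -29 → [-37, -32, -14, -5, -3, -1]
-16 → replaces -14 → [-37, -32, -16, -5, -3, -1]
-10 → replaces -5 → [-37, -32, -16, -10, -3, -1]
-33 → replaces -32 → [-37, -33, -16, -10, -3, -1]
Six tails, so the longest strictly decreasing subsequence of the original has length 6.

6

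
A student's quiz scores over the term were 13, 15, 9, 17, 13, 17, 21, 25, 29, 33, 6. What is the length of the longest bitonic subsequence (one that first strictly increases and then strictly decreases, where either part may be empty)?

8

inc[i] = longest strictly increasing subsequence ending at i; dec[i] = longest strictly decreasing subsequence starting at i:
i:      1  2  3  4  5  6  7  8  9 10 11
a[i]:  13 15  9 17 13 17 21 25 29 33  6
inc:    1  2  1  3  2  3  4  5  6  7  1
dec:    3  3  2  3  2  2  2  2  2  2  1
Best peak at i=10 (value 33): inc=7, dec=2, length 7+2−1 = 8.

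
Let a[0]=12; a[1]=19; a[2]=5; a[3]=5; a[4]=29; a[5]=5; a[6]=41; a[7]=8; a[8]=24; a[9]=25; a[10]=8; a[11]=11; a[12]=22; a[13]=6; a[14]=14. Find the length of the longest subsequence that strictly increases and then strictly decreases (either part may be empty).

inc[i] = longest strictly increasing subsequence ending at i; dec[i] = longest strictly decreasing subsequence starting at i:
i:      0  1  2  3  4  5  6  7  8  9 10 11 12 13 14
a[i]:  12 19  5  5 29  5 41  8 24 25  8 11 22  6 14
inc:    1  2  1  1  3  1  4  2  3  4  2  3  4  2  4
dec:    3  3  1  1  4  1  4  2  3  3  2  2  2  1  1
Best peak at i=6 (value 41): inc=4, dec=4, length 4+4−1 = 7.

7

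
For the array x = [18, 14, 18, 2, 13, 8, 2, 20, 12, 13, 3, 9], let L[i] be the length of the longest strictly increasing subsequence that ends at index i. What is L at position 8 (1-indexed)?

dp[i] = 1 + max{dp[j] : j<i, x[j]<x[i]} (or 1 if no such j):
i:      1  2  3  4  5  6  7  8  9 10 11 12
x[i]:  18 14 18  2 13  8  2 20 12 13  3  9
dp:     1  1  2  1  2  2  1  3  3  4  2  3
At index 8 the value is 3.

3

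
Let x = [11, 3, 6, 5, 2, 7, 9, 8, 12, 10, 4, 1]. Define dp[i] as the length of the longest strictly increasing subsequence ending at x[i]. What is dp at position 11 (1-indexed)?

2

dp[i] = 1 + max{dp[j] : j<i, x[j]<x[i]} (or 1 if no such j):
i:      1  2  3  4  5  6  7  8  9 10 11 12
x[i]:  11  3  6  5  2  7  9  8 12 10  4  1
dp:     1  1  2  2  1  3  4  4  5  5  2  1
At index 11 the value is 2.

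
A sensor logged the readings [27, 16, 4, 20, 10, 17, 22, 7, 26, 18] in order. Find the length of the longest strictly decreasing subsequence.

Let dp[i] be the longest strictly decreasing subsequence ending at i:
i:      1  2  3  4  5  6  7  8  9 10
a[i]:  27 16  4 20 10 17 22  7 26 18
dp:     1  2  3  2  3  3  2  4  2  3
Maximum is 4.

4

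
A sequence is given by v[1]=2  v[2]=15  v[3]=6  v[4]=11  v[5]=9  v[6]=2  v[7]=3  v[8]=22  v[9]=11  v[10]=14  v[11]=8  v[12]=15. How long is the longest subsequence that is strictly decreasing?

4

Negate each value so 'decreasing' becomes 'increasing', then run patience tails on the negated sequence:
-2 → extends → [-2]
-15 → replaces -2 → [-15]
-6 → extends → [-15, -6]
-11 → replaces -6 → [-15, -11]
-9 → extends → [-15, -11, -9]
-2 → extends → [-15, -11, -9, -2]
-3 → replaces -2 → [-15, -11, -9, -3]
-22 → replaces -15 → [-22, -11, -9, -3]
-11 → already a tail → [-22, -11, -9, -3]
-14 → replaces -11 → [-22, -14, -9, -3]
-8 → replaces -3 → [-22, -14, -9, -8]
-15 → replaces -14 → [-22, -15, -9, -8]
Four tails, so the longest strictly decreasing subsequence of the original has length 4.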